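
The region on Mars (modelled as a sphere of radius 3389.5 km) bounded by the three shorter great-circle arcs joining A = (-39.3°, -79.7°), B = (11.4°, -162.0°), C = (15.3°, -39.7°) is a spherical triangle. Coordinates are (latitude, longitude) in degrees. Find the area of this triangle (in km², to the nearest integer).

16338907 km²

Side lengths (central angles): a = 2.0410, b = 1.1542, c = 1.5944 rad; semiperimeter s = 2.3948.
By l'Huilier's theorem, tan(E/4) = √[tan(s/2) tan((s−a)/2) tan((s−b)/2) tan((s−c)/2)], giving spherical excess E = 1.4222 rad.
Area = E·R² = 1.4222 × (3389.5)² ≈ 16338907 km².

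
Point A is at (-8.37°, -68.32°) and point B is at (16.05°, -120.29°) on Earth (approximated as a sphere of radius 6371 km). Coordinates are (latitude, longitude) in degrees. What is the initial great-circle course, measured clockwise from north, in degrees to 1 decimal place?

Δλ = -51.970° = -0.9070 rad.
y = sin Δλ · cos φ₂ = (-0.7877)(0.9610) = -0.7570
x = cos φ₁ sin φ₂ − sin φ₁ cos φ₂ cos Δλ = (0.9893)(0.2765) − (-0.1456)(0.9610)(0.6161) = 0.3597
θ = atan2(y, x) = -64.58°; adding 360° gives 295.4°.

295.4°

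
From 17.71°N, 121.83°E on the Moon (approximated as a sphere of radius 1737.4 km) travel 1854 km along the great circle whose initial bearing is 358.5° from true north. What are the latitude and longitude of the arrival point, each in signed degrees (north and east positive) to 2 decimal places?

Angular distance δ = d/R = 1854/1737.4 = 1.06711 rad; initial bearing θ = 6.2570 rad.
sin φ₂ = sin φ₁ cos δ + cos φ₁ sin δ cos θ = (0.3042)(0.4827) + (0.9526)(0.8758)(0.9997) = 0.9808, so φ₂ = 78.77°.
Δλ = atan2(sin θ sin δ cos φ₁, cos δ − sin φ₁ sin φ₂) = atan2(-0.0218, 0.1843) = -6.759°.
λ₂ = 121.830° − 6.759° = 115.07°.

78.77°, 115.07°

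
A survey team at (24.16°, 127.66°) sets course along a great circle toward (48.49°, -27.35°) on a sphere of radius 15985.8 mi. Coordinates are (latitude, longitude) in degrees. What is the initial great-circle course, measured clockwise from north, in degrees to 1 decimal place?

With φ₁ = 0.4217, φ₂ = 0.8463, Δλ = -2.7054 rad, the forward-azimuth formula gives
θ = atan2( sin Δλ cos φ₂ , cos φ₁ sin φ₂ − sin φ₁ cos φ₂ cos Δλ ) = atan2(-0.2800, 0.9291) = -16.77°.
Adding 360° brings this into [0°, 360°): 343.2°.

343.2°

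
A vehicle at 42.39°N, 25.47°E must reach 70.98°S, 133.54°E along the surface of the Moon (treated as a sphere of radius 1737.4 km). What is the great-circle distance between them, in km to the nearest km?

4106 km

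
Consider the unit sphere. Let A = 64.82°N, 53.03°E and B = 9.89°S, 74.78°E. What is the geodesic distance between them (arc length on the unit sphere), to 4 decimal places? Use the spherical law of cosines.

1.3347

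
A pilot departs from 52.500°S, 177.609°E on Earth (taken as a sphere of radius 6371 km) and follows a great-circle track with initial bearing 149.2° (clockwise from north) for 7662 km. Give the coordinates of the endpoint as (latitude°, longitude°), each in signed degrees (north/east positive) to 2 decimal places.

Angular distance δ = d/R = 7662/6371 = 1.20264 rad; initial bearing θ = 2.6040 rad.
sin φ₂ = sin φ₁ cos δ + cos φ₁ sin δ cos θ = (-0.7934)(0.3599) + (0.6088)(0.9330)(-0.8590) = -0.7734, so φ₂ = -50.66°.
Δλ = atan2(sin θ sin δ cos φ₁, cos δ − sin φ₁ sin φ₂) = atan2(0.2908, -0.2537) = 131.097°.
λ₂ = 177.609° + 131.097° = 308.71° → -51.29° after wrapping to (−180°, 180°].

-50.66°, -51.29°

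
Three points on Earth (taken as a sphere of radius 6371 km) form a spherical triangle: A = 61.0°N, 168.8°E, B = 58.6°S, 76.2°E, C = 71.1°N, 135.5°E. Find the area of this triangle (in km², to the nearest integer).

29958902 km²

Side lengths (central angles): a = 2.3766, b = 0.2883, c = 2.4310 rad; semiperimeter s = 2.5480.
By l'Huilier's theorem, tan(E/4) = √[tan(s/2) tan((s−a)/2) tan((s−b)/2) tan((s−c)/2)], giving spherical excess E = 0.7381 rad.
Area = E·R² = 0.7381 × (6371)² ≈ 29958902 km².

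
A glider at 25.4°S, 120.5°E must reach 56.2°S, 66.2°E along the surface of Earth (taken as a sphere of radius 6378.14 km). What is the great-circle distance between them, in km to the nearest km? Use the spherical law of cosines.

Let φ₁ = -0.4433 rad, φ₂ = -0.9809 rad, and Δλ = -0.9477 rad.
cos c = sin φ₁ sin φ₂ + cos φ₁ cos φ₂ cos Δλ = (-0.4289)(-0.8310) + (0.9033)(0.5563)(0.5835) = 0.64968,
so c = arccos(0.64968) = 0.86363 rad.
Distance = R·c = 6378.14 × 0.8636 ≈ 5508 km.

5508 km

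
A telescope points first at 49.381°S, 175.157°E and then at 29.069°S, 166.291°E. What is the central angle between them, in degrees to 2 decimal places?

21.41°

With latitudes φ₁ = -49.381°, φ₂ = -29.069° and longitude difference Δλ = -8.866°:
cos c = sin φ₁ sin φ₂ + cos φ₁ cos φ₂ cos Δλ = (-0.7591)(-0.4859) + (0.6510)(0.8740)(0.9881) = 0.93102,
so c = arccos(0.93102) = 0.37361 rad.
So the angular separation is 21.41°.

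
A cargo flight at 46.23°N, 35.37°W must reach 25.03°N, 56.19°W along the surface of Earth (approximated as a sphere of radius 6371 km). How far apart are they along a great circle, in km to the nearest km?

Let φ₁ = 0.8069 rad, φ₂ = 0.4369 rad, and Δλ = -0.3634 rad.
cos c = sin φ₁ sin φ₂ + cos φ₁ cos φ₂ cos Δλ = (0.7221)(0.4231) + (0.6918)(0.9061)(0.9347) = 0.89139,
so c = arccos(0.89139) = 0.47038 rad.
Distance = R·c = 6371 × 0.4704 ≈ 2997 km.

2997 km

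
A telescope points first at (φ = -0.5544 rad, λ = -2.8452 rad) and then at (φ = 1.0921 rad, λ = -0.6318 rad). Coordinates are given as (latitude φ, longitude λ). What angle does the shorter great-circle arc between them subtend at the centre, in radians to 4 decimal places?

With latitudes φ₁ = -31.765°, φ₂ = 62.573° and longitude difference Δλ = 126.818°:
Haversine: a = sin²(Δφ/2) + cos φ₁ cos φ₂ sin²(Δλ/2) = 0.5378 + (0.8502)(0.4606)(0.7996) = 0.85098.
Central angle c = 2·arcsin(√a) = 2.34894 rad.
So the angular separation is 2.3489 rad.

2.3489 rad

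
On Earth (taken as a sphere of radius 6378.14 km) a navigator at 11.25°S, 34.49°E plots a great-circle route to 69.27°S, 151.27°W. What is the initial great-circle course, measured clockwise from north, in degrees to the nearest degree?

178°

Δλ = 174.240° = 3.0411 rad.
y = sin Δλ · cos φ₂ = (0.1004)(0.3540) = 0.0355
x = cos φ₁ sin φ₂ − sin φ₁ cos φ₂ cos Δλ = (0.9808)(-0.9353) − (-0.1951)(0.3540)(-0.9950) = -0.9860
θ = atan2(y, x) = 177.94°, so the bearing is 178°.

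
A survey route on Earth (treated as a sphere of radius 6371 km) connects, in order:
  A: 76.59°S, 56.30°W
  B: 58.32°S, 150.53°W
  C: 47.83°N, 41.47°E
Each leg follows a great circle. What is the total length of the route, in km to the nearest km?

22500 km

Leg A→B: central angle 0.6115 rad, distance 3895.6 km.
Leg B→C: central angle 2.9202 rad, distance 18604.3 km.
Total: 3895.6 + 18604.3 ≈ 22500 km.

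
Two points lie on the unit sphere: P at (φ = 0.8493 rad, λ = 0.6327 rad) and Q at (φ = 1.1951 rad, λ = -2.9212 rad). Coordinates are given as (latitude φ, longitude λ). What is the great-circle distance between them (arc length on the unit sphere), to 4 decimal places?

1.0742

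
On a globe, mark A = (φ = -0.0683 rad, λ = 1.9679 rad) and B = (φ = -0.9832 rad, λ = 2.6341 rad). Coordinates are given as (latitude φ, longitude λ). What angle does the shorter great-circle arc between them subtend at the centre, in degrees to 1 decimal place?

With latitudes φ₁ = -3.913°, φ₂ = -56.333° and longitude difference Δλ = 38.170°:
Haversine: a = sin²(Δφ/2) + cos φ₁ cos φ₂ sin²(Δλ/2) = 0.1951 + (0.9977)(0.5544)(0.1069) = 0.25419.
Central angle c = 2·arcsin(√a) = 1.05686 rad.
So the angular separation is 60.6°.

60.6°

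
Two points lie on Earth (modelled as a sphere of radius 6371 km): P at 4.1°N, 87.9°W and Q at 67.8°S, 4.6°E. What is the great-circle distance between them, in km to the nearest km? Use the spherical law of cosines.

With latitudes φ₁ = 4.100°, φ₂ = -67.800° and longitude difference Δλ = 92.500°:
cos c = sin φ₁ sin φ₂ + cos φ₁ cos φ₂ cos Δλ = (0.0715)(-0.9259) + (0.9974)(0.3778)(-0.0436) = -0.08264,
so c = arccos(-0.08264) = 1.65353 rad.
Distance = R·c = 6371 × 1.6535 ≈ 10535 km.

10535 km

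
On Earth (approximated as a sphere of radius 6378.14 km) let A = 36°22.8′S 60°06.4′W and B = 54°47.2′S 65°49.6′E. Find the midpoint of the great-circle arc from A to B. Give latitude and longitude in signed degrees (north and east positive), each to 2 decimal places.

-64.91°, -15.10°

The central angle between A and B is δ = 1.3570 rad.
With f = 0.5, the slerp weights are sin((1−f)δ)/sin δ = 0.6423 and sin(fδ)/sin δ = 0.6423.
Weighted sum of the unit vectors: (0.6423)·(0.4013,-0.6980,-0.5931) + (0.6423)·(0.2361,0.5261,-0.8170) = (0.4094, -0.1104, -0.9057).
Converting back: φ = atan2(z, √(x²+y²)) = -64.91°, λ = atan2(y, x) = -15.10°.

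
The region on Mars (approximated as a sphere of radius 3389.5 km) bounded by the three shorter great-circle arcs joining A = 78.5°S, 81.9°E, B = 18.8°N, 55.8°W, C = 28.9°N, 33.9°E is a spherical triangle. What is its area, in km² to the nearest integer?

Side lengths (central angles): a = 1.4100, b = 1.9356, c = 2.0436 rad; semiperimeter s = 2.6946.
By l'Huilier's theorem, tan(E/4) = √[tan(s/2) tan((s−a)/2) tan((s−b)/2) tan((s−c)/2)], giving spherical excess E = 2.3492 rad.
Area = E·R² = 2.3492 × (3389.5)² ≈ 26989408 km².

26989408 km²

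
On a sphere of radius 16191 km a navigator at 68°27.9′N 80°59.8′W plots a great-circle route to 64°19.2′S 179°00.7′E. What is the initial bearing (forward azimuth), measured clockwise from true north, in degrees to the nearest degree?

239°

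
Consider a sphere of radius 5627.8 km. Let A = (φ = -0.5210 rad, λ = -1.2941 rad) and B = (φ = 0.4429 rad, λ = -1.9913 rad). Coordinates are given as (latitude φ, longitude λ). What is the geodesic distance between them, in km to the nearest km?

6601 km

With latitudes φ₁ = -29.851°, φ₂ = 25.376° and longitude difference Δλ = -39.947°:
cos c = sin φ₁ sin φ₂ + cos φ₁ cos φ₂ cos Δλ = (-0.4977)(0.4286) + (0.8673)(0.9035)(0.7666) = 0.38745,
so c = arccos(0.38745) = 1.17293 rad.
Distance = R·c = 5627.8 × 1.1729 ≈ 6601 km.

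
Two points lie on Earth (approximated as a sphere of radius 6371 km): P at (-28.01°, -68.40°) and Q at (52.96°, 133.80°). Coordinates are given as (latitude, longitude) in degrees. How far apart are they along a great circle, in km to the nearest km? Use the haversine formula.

In radians: φ₁ = -0.4889, φ₂ = 0.9243, Δλ = -157.800° = -2.7541 rad.
Haversine: a = sin²(Δφ/2) + cos φ₁ cos φ₂ sin²(Δλ/2) = 0.4215 + (0.8829)(0.6024)(0.9629) = 0.93363.
Central angle c = 2·arcsin(√a) = 2.62045 rad.
Distance = R·c = 6371 × 2.6205 ≈ 16695 km.

16695 km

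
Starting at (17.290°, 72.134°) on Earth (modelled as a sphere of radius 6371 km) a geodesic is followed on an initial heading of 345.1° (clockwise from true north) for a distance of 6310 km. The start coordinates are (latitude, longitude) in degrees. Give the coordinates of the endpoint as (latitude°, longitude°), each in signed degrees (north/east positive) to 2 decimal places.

Angular distance δ = d/R = 6310/6371 = 0.99043 rad; initial bearing θ = 6.0231 rad.
sin φ₂ = sin φ₁ cos δ + cos φ₁ sin δ cos θ = (0.2972)(0.5483) + (0.9548)(0.8363)(0.9664) = 0.9346, so φ₂ = 69.16°.
Δλ = atan2(sin θ sin δ cos φ₁, cos δ − sin φ₁ sin φ₂) = atan2(-0.2053, 0.2706) = -37.192°.
λ₂ = 72.134° − 37.192° = 34.94°.

69.16°, 34.94°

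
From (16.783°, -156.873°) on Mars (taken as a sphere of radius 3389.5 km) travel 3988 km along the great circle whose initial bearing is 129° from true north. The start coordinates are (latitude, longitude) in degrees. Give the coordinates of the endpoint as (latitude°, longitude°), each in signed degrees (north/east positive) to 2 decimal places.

-26.45°, -103.61°

Angular distance δ = d/R = 3988/3389.5 = 1.17657 rad; initial bearing θ = 2.2515 rad.
sin φ₂ = sin φ₁ cos δ + cos φ₁ sin δ cos θ = (0.2887)(0.3841) + (0.9574)(0.9233)(-0.6293) = -0.4454, so φ₂ = -26.45°.
Δλ = atan2(sin θ sin δ cos φ₁, cos δ − sin φ₁ sin φ₂) = atan2(0.6870, 0.5127) = 53.266°.
λ₂ = -156.873° + 53.266° = -103.61°.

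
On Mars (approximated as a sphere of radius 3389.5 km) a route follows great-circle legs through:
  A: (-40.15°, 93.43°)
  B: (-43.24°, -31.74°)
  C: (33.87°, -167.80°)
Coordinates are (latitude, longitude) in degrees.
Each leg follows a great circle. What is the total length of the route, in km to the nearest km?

13480 km

Leg A→B: central angle 1.4495 rad, distance 4913.1 km.
Leg B→C: central angle 2.5276 rad, distance 8567.2 km.
Total: 4913.1 + 8567.2 ≈ 13480 km.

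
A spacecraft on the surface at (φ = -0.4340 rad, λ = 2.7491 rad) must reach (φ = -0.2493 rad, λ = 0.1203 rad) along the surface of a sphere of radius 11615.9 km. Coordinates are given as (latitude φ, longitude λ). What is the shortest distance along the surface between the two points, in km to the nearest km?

In radians: φ₁ = -0.4340, φ₂ = -0.2493, Δλ = -150.619° = -2.6288 rad.
cos c = sin φ₁ sin φ₂ + cos φ₁ cos φ₂ cos Δλ = (-0.4205)(-0.2467) + (0.9073)(0.9691)(-0.8714) = -0.66240,
so c = arccos(-0.66240) = 2.29482 rad.
Distance = R·c = 11615.9 × 2.2948 ≈ 26656 km.

26656 km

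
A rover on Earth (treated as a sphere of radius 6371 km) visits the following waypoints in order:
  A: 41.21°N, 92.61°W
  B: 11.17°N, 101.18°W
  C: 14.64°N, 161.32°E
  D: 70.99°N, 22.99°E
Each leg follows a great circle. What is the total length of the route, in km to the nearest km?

Leg A→B: central angle 0.5405 rad, distance 3443.7 km.
Leg B→C: central angle 1.6458 rad, distance 10485.4 km.
Leg C→D: central angle 1.5673 rad, distance 9985.0 km.
Total: 3443.7 + 10485.4 + 9985.0 ≈ 23914 km.

23914 km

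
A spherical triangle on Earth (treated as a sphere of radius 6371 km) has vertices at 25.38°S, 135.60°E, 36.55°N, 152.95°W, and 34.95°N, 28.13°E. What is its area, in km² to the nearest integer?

108979421 km²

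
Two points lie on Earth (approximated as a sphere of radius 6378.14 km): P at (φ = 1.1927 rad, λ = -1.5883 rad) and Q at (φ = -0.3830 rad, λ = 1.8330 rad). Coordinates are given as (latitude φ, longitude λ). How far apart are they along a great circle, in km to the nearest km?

14757 km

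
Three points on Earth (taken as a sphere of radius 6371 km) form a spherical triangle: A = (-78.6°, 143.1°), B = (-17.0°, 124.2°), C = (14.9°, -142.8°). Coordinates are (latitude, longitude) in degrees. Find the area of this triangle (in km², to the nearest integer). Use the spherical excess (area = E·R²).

52696053 km²

Side lengths (central angles): a = 1.6947, b = 1.7719, c = 1.0867 rad; semiperimeter s = 2.2766.
By l'Huilier's theorem, tan(E/4) = √[tan(s/2) tan((s−a)/2) tan((s−b)/2) tan((s−c)/2)], giving spherical excess E = 1.2983 rad.
Area = E·R² = 1.2983 × (6371)² ≈ 52696053 km².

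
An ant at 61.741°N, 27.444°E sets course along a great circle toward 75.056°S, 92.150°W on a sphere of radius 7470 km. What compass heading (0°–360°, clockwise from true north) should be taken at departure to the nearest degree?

213°

With φ₁ = 1.0776, φ₂ = -1.3100, Δλ = -2.0873 rad, the forward-azimuth formula gives
θ = atan2( sin Δλ cos φ₂ , cos φ₁ sin φ₂ − sin φ₁ cos φ₂ cos Δλ ) = atan2(-0.2242, -0.3453) = -147.00°.
Adding 360° brings this into [0°, 360°): 213°.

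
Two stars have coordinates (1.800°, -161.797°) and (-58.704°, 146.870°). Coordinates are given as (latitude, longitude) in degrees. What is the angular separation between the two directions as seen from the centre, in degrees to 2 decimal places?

With latitudes φ₁ = 1.800°, φ₂ = -58.704° and longitude difference Δλ = -51.333°:
cos c = sin φ₁ sin φ₂ + cos φ₁ cos φ₂ cos Δλ = (0.0314)(-0.8545) + (0.9995)(0.5195)(0.6248) = 0.29755,
so c = arccos(0.29755) = 1.26867 rad.
So the angular separation is 72.69°.

72.69°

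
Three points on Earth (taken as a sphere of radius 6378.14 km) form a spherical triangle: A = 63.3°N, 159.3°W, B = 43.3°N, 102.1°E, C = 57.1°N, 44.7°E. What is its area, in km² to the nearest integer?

14012016 km²

Side lengths (central angles): a = 0.6619, b = 1.0156, c = 0.9718 rad; semiperimeter s = 1.3247.
By l'Huilier's theorem, tan(E/4) = √[tan(s/2) tan((s−a)/2) tan((s−b)/2) tan((s−c)/2)], giving spherical excess E = 0.3444 rad.
Area = E·R² = 0.3444 × (6378.14)² ≈ 14012016 km².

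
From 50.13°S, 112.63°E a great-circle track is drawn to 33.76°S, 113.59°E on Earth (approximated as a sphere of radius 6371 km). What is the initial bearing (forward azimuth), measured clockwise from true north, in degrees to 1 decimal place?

2.8°

With φ₁ = -0.8749, φ₂ = -0.5892, Δλ = 0.0168 rad, the forward-azimuth formula gives
θ = atan2( sin Δλ cos φ₂ , cos φ₁ sin φ₂ − sin φ₁ cos φ₂ cos Δλ ) = atan2(0.0139, 0.2817) = 2.83°.
So the initial bearing is 2.8°.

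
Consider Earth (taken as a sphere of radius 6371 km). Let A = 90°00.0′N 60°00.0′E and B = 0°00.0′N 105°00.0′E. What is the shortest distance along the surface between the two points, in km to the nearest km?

10008 km

With latitudes φ₁ = 90.000°, φ₂ = 0.000° and longitude difference Δλ = 45.000°:
Haversine: a = sin²(Δφ/2) + cos φ₁ cos φ₂ sin²(Δλ/2) = 0.5000 + (0.0000)(1.0000)(0.1464) = 0.50000.
Central angle c = 2·arcsin(√a) = 1.57080 rad.
Distance = R·c = 6371 × 1.5708 ≈ 10008 km.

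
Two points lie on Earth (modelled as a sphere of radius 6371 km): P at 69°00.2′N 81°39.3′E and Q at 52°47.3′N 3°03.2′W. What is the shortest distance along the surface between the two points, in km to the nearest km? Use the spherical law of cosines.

4473 km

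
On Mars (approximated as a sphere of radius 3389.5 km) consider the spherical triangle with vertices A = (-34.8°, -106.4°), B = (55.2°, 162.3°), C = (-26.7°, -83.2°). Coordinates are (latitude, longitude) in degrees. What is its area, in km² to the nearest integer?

Side lengths (central angles): a = 2.1900, b = 0.3745, c = 2.0706 rad; semiperimeter s = 2.3175.
By l'Huilier's theorem, tan(E/4) = √[tan(s/2) tan((s−a)/2) tan((s−b)/2) tan((s−c)/2)], giving spherical excess E = 0.6460 rad.
Area = E·R² = 0.6460 × (3389.5)² ≈ 7422169 km².

7422169 km²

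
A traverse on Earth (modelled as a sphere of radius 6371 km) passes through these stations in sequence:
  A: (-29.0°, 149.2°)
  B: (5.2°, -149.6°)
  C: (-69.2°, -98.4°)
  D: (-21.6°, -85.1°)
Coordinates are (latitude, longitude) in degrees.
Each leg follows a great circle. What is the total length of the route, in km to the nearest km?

Leg A→B: central angle 1.1857 rad, distance 7553.9 km.
Leg B→C: central angle 1.4335 rad, distance 9132.8 km.
Leg C→D: central angle 0.8427 rad, distance 5368.9 km.
Total: 7553.9 + 9132.8 + 5368.9 ≈ 22056 km.

22056 km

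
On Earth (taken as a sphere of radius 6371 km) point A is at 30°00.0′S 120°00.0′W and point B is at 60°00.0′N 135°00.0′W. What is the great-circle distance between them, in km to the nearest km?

In radians: φ₁ = -0.5236, φ₂ = 1.0472, Δλ = -15.000° = -0.2618 rad.
cos c = sin φ₁ sin φ₂ + cos φ₁ cos φ₂ cos Δλ = (-0.5000)(0.8660) + (0.8660)(0.5000)(0.9659) = -0.01475,
so c = arccos(-0.01475) = 1.58555 rad.
Distance = R·c = 6371 × 1.5856 ≈ 10102 km.

10102 km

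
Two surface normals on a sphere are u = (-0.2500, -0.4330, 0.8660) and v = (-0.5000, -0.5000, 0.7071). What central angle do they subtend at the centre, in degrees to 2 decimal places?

17.47°

u·v = 0.9538; |u| = 1.0000, |v| = 1.0000.
cos θ = (u·v)/(|u||v|) = 0.9539, so θ = 17.47°.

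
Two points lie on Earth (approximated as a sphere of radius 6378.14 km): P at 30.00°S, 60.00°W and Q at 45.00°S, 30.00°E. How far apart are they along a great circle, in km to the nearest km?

7714 km

In radians: φ₁ = -0.5236, φ₂ = -0.7854, Δλ = 90.000° = 1.5708 rad.
cos c = sin φ₁ sin φ₂ + cos φ₁ cos φ₂ cos Δλ = (-0.5000)(-0.7071) + (0.8660)(0.7071)(0.0000) = 0.35355,
so c = arccos(0.35355) = 1.20943 rad.
Distance = R·c = 6378.14 × 1.2094 ≈ 7714 km.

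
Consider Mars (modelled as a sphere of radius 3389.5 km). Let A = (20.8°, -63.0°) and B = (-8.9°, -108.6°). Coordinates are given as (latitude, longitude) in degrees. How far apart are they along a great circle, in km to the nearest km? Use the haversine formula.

3180 km

With latitudes φ₁ = 20.800°, φ₂ = -8.900° and longitude difference Δλ = -45.600°:
Haversine: a = sin²(Δφ/2) + cos φ₁ cos φ₂ sin²(Δλ/2) = 0.0657 + (0.9348)(0.9880)(0.1502) = 0.20438.
Central angle c = 2·arcsin(√a) = 0.93819 rad.
Distance = R·c = 3389.5 × 0.9382 ≈ 3180 km.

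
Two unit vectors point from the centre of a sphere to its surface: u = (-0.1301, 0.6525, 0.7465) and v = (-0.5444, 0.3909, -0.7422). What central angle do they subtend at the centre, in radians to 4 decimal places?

1.8010 rad

u·v = -0.2282; |u| = 1.0000, |v| = 1.0000.
cos θ = (u·v)/(|u||v|) = -0.2282, so θ = 1.8010 rad.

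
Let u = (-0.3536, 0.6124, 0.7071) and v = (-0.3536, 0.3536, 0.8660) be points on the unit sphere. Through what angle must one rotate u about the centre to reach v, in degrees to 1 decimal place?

17.5°

u·v = 0.9539; |u| = 1.0000, |v| = 1.0000.
cos θ = (u·v)/(|u||v|) = 0.9539, so θ = 17.5°.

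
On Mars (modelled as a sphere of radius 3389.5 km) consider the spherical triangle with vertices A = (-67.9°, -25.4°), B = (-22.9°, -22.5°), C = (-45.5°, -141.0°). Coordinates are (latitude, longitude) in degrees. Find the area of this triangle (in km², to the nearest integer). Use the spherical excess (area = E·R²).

4297468 km²

Side lengths (central angles): a = 1.6013, b = 0.9921, c = 0.7860 rad; semiperimeter s = 1.6898.
By l'Huilier's theorem, tan(E/4) = √[tan(s/2) tan((s−a)/2) tan((s−b)/2) tan((s−c)/2)], giving spherical excess E = 0.3741 rad.
Area = E·R² = 0.3741 × (3389.5)² ≈ 4297468 km².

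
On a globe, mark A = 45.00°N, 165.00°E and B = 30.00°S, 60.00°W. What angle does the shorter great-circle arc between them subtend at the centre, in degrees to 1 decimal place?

141.9°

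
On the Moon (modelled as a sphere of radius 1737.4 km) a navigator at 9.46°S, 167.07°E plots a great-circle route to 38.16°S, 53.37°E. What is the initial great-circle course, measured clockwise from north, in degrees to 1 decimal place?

227.4°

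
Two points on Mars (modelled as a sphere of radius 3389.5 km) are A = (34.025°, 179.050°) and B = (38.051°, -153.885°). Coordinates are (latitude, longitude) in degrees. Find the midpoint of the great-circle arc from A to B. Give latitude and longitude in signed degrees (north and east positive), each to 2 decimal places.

Central angle δ = 0.3870 rad. Interpolating on the sphere with fraction f = 0.5:
P = [sin((1−f)δ)·A + sin(fδ)·B] / sin δ = 0.5095·A + 0.5095·B in Cartesian coordinates,
giving P = (-0.7825, -0.1696, 0.5991), i.e. latitude 36.81°, longitude -167.77°.

36.81°, -167.77°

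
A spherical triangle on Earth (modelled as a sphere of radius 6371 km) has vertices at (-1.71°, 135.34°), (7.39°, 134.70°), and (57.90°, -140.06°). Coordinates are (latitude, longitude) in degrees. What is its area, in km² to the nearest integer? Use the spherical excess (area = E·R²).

Side lengths (central angles): a = 1.4175, b = 1.5461, c = 0.1592 rad; semiperimeter s = 1.5614.
By l'Huilier's theorem, tan(E/4) = √[tan(s/2) tan((s−a)/2) tan((s−b)/2) tan((s−c)/2)], giving spherical excess E = 0.0859 rad.
Area = E·R² = 0.0859 × (6371)² ≈ 3487916 km².

3487916 km²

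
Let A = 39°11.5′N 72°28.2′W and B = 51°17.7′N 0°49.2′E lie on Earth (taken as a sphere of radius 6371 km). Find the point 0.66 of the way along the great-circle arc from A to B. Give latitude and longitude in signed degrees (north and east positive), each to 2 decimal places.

The central angle between A and B is δ = 0.8860 rad.
With f = 0.66, the slerp weights are sin((1−f)δ)/sin δ = 0.3831 and sin(fδ)/sin δ = 0.7127.
Weighted sum of the unit vectors: (0.3831)·(0.2334,-0.7390,0.6319) + (0.7127)·(0.6252,0.0089,0.7804) = (0.5350, -0.2767, 0.7982).
Converting back: φ = atan2(z, √(x²+y²)) = 52.96°, λ = atan2(y, x) = -27.35°.

52.96°, -27.35°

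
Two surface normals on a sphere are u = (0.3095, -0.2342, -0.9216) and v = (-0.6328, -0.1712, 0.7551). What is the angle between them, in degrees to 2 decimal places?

148.40°

u·v = -0.8517; |u| = 1.0000, |v| = 1.0000.
cos θ = (u·v)/(|u||v|) = -0.8517, so θ = 148.40°.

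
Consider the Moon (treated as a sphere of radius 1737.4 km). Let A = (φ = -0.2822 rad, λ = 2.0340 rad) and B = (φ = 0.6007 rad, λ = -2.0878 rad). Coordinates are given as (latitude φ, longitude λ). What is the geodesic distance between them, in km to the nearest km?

Let φ₁ = -0.2822 rad, φ₂ = 0.6007 rad, and Δλ = 2.1614 rad.
Haversine: a = sin²(Δφ/2) + cos φ₁ cos φ₂ sin²(Δλ/2) = 0.1825 + (0.9604)(0.8249)(0.7784) = 0.79930.
Central angle c = 2·arcsin(√a) = 2.21254 rad.
Distance = R·c = 1737.4 × 2.2125 ≈ 3844 km.

3844 km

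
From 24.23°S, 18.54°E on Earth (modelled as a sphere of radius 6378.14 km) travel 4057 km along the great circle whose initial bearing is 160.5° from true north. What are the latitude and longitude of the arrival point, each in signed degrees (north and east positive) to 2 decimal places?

-57.22°, 40.03°

Angular distance δ = d/R = 4057/6378.14 = 0.63608 rad; initial bearing θ = 2.8013 rad.
sin φ₂ = sin φ₁ cos δ + cos φ₁ sin δ cos θ = (-0.4104)(0.8044) + (0.9119)(0.5940)(-0.9426) = -0.8408, so φ₂ = -57.22°.
Δλ = atan2(sin θ sin δ cos φ₁, cos δ − sin φ₁ sin φ₂) = atan2(0.1808, 0.4594) = 21.487°.
λ₂ = 18.540° + 21.487° = 40.03°.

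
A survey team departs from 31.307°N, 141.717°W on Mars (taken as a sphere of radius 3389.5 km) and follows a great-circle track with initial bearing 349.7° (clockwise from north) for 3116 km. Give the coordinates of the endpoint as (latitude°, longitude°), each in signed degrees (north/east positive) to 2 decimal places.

Angular distance δ = d/R = 3116/3389.5 = 0.91931 rad; initial bearing θ = 6.1034 rad.
sin φ₂ = sin φ₁ cos δ + cos φ₁ sin δ cos θ = (0.5196)(0.6064) + (0.8544)(0.7952)(0.9839) = 0.9835, so φ₂ = 79.59°.
Δλ = atan2(sin θ sin δ cos φ₁, cos δ − sin φ₁ sin φ₂) = atan2(-0.1215, 0.0953) = -51.886°.
λ₂ = -141.717° − 51.886° = -193.60° → 166.40° after wrapping to (−180°, 180°].

79.59°, 166.40°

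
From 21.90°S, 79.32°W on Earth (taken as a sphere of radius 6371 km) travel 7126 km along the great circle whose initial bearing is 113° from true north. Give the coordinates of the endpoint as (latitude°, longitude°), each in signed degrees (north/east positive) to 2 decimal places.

-29.28°, -7.66°

Angular distance δ = d/R = 7126/6371 = 1.11851 rad; initial bearing θ = 1.9722 rad.
sin φ₂ = sin φ₁ cos δ + cos φ₁ sin δ cos θ = (-0.3730)(0.4370) + (0.9278)(0.8994)(-0.3907) = -0.4891, so φ₂ = -29.28°.
Δλ = atan2(sin θ sin δ cos φ₁, cos δ − sin φ₁ sin φ₂) = atan2(0.7682, 0.2546) = 71.663°.
λ₂ = -79.320° + 71.663° = -7.66°.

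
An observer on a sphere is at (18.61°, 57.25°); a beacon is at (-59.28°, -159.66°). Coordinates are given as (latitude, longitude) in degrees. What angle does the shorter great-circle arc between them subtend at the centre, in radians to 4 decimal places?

2.2935 rad

In radians: φ₁ = 0.3248, φ₂ = -1.0346, Δλ = 143.090° = 2.4974 rad.
Haversine: a = sin²(Δφ/2) + cos φ₁ cos φ₂ sin²(Δλ/2) = 0.3951 + (0.9477)(0.5108)(0.8998) = 0.83072.
Central angle c = 2·arcsin(√a) = 2.29354 rad.
So the angular separation is 2.2935 rad.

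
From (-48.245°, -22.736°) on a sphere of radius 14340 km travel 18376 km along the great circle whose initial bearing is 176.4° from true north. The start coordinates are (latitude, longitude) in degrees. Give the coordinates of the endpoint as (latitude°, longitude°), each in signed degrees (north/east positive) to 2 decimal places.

-58.20°, 150.71°

Angular distance δ = d/R = 18376/14340 = 1.28145 rad; initial bearing θ = 3.0788 rad.
sin φ₂ = sin φ₁ cos δ + cos φ₁ sin δ cos θ = (-0.7460)(0.2853) + (0.6659)(0.9584)(-0.9980) = -0.8499, so φ₂ = -58.20°.
Δλ = atan2(sin θ sin δ cos φ₁, cos δ − sin φ₁ sin φ₂) = atan2(0.0401, -0.3487) = 173.443°.
λ₂ = -22.736° + 173.443° = 150.71°.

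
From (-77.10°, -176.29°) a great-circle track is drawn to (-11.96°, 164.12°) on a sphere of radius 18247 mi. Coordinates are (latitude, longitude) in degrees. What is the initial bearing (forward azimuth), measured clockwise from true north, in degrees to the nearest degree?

339°

Δλ = -19.590° = -0.3419 rad.
y = sin Δλ · cos φ₂ = (-0.3353)(0.9783) = -0.3280
x = cos φ₁ sin φ₂ − sin φ₁ cos φ₂ cos Δλ = (0.2233)(-0.2072) − (-0.9748)(0.9783)(0.9421) = 0.8521
θ = atan2(y, x) = -21.05°; adding 360° gives 339°.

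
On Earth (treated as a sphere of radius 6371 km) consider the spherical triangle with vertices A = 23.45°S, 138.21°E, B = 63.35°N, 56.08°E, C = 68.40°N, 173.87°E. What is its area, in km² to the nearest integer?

Side lengths (central angles): a = 0.7166, b = 1.6666, c = 1.8748 rad; semiperimeter s = 2.1290.
By l'Huilier's theorem, tan(E/4) = √[tan(s/2) tan((s−a)/2) tan((s−b)/2) tan((s−c)/2)], giving spherical excess E = 0.8475 rad.
Area = E·R² = 0.8475 × (6371)² ≈ 34401614 km².

34401614 km²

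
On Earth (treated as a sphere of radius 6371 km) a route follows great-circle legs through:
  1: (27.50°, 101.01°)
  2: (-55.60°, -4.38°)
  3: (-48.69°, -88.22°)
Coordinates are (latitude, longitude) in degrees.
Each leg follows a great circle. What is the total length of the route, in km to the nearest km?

Leg 1→2: central angle 2.1106 rad, distance 13446.8 km.
Leg 2→3: central angle 0.8502 rad, distance 5416.9 km.
Total: 13446.8 + 5416.9 ≈ 18864 km.

18864 km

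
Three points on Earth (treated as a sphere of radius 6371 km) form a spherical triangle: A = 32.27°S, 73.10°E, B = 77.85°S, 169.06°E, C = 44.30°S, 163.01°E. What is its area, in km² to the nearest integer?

Side lengths (central angles): a = 0.5871, b = 1.1876, c = 1.0432 rad; semiperimeter s = 1.4090.
By l'Huilier's theorem, tan(E/4) = √[tan(s/2) tan((s−a)/2) tan((s−b)/2) tan((s−c)/2)], giving spherical excess E = 0.3481 rad.
Area = E·R² = 0.3481 × (6371)² ≈ 14128470 km².

14128470 km²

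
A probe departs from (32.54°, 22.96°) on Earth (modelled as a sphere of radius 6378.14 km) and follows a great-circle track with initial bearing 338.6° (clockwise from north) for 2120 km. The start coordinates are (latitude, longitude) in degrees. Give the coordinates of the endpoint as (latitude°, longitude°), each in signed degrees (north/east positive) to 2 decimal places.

49.87°, 12.32°

Angular distance δ = d/R = 2120/6378.14 = 0.33239 rad; initial bearing θ = 5.9097 rad.
sin φ₂ = sin φ₁ cos δ + cos φ₁ sin δ cos θ = (0.5379)(0.9453) + (0.8430)(0.3263)(0.9311) = 0.7646, so φ₂ = 49.87°.
Δλ = atan2(sin θ sin δ cos φ₁, cos δ − sin φ₁ sin φ₂) = atan2(-0.1004, 0.5340) = -10.645°.
λ₂ = 22.960° − 10.645° = 12.32°.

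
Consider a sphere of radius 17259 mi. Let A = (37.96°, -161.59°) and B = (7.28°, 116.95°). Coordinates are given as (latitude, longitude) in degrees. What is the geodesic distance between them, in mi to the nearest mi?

With latitudes φ₁ = 37.960°, φ₂ = 7.280° and longitude difference Δλ = -81.460°:
cos c = sin φ₁ sin φ₂ + cos φ₁ cos φ₂ cos Δλ = (0.6151)(0.1267) + (0.7884)(0.9919)(0.1485) = 0.19409,
so c = arccos(0.19409) = 1.37547 rad.
Distance = R·c = 17259 × 1.3755 ≈ 23739 mi.

23739 mi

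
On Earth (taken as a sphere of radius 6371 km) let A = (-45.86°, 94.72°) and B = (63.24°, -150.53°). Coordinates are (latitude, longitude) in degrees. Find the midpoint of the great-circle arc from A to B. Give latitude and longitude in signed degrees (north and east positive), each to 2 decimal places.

The central angle between A and B is δ = 2.4529 rad.
With f = 0.5, the slerp weights are sin((1−f)δ)/sin δ = 1.4811 and sin(fδ)/sin δ = 1.4811.
Weighted sum of the unit vectors: (1.4811)·(-0.0573,0.6941,-0.7176) + (1.4811)·(-0.3920,-0.2215,0.8929) = (-0.6654, 0.6999, 0.2596).
Converting back: φ = atan2(z, √(x²+y²)) = 15.04°, λ = atan2(y, x) = 133.56°.

15.04°, 133.56°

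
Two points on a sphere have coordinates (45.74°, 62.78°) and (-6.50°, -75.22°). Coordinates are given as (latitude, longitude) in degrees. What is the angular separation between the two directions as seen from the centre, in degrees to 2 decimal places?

With latitudes φ₁ = 45.740°, φ₂ = -6.500° and longitude difference Δλ = -138.000°:
cos c = sin φ₁ sin φ₂ + cos φ₁ cos φ₂ cos Δλ = (0.7162)(-0.1132) + (0.6979)(0.9936)(-0.7431) = -0.59639,
so c = arccos(-0.59639) = 2.20980 rad.
So the angular separation is 126.61°.

126.61°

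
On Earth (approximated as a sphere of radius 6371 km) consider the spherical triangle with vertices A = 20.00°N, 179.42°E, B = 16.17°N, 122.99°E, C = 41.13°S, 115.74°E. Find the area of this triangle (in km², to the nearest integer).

22811471 km²

Side lengths (central angles): a = 1.0069, b = 1.4818, c = 0.9344 rad; semiperimeter s = 1.7116.
By l'Huilier's theorem, tan(E/4) = √[tan(s/2) tan((s−a)/2) tan((s−b)/2) tan((s−c)/2)], giving spherical excess E = 0.5620 rad.
Area = E·R² = 0.5620 × (6371)² ≈ 22811471 km².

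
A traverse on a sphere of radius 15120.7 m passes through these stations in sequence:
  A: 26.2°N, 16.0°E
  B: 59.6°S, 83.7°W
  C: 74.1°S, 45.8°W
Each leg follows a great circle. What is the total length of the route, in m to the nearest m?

Leg A→B: central angle 2.0458 rad, distance 30933.3 m.
Leg B→C: central angle 0.3514 rad, distance 5312.7 m.
Total: 30933.3 + 5312.7 ≈ 36246 m.

36246 m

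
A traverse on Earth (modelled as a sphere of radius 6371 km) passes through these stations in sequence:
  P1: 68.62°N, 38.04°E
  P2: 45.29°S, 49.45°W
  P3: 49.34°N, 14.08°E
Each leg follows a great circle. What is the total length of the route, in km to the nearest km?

26703 km

Leg P1→P2: central angle 2.2791 rad, distance 14520.1 km.
Leg P2→P3: central angle 1.9122 rad, distance 12182.5 km.
Total: 14520.1 + 12182.5 ≈ 26703 km.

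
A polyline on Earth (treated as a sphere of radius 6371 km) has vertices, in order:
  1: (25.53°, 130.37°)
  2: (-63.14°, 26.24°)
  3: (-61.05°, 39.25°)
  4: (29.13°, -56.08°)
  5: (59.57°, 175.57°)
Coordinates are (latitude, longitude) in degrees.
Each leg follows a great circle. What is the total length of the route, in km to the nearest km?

36110 km

Leg 1→2: central angle 2.0760 rad, distance 13226.4 km.
Leg 2→3: central angle 0.1121 rad, distance 714.3 km.
Leg 3→4: central angle 2.0547 rad, distance 13090.5 km.
Leg 4→5: central angle 1.4251 rad, distance 9079.0 km.
Total: 13226.4 + 714.3 + 13090.5 + 9079.0 ≈ 36110 km.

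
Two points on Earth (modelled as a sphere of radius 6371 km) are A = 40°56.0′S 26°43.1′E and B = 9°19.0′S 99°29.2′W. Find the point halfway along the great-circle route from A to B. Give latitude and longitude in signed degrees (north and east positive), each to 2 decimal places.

-45.08°, -51.05°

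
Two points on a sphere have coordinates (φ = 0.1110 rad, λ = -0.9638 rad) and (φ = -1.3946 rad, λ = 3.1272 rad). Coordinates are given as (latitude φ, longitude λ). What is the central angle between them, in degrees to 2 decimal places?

In radians: φ₁ = 0.1110, φ₂ = -1.3946, Δλ = -125.603° = -2.1922 rad.
Haversine: a = sin²(Δφ/2) + cos φ₁ cos φ₂ sin²(Δλ/2) = 0.4674 + (0.9938)(0.1753)(0.7911) = 0.60524.
Central angle c = 2·arcsin(√a) = 1.78286 rad.
So the angular separation is 102.15°.

102.15°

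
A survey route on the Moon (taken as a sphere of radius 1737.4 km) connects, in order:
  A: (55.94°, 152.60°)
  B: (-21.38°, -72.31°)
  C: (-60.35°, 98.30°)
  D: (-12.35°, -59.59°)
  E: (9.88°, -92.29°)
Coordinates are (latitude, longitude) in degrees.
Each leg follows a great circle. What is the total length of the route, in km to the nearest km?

11360 km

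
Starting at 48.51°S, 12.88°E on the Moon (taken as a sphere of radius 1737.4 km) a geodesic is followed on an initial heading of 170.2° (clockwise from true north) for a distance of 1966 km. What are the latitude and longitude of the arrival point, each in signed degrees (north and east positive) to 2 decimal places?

Angular distance δ = d/R = 1966/1737.4 = 1.13158 rad; initial bearing θ = 2.9706 rad.
sin φ₂ = sin φ₁ cos δ + cos φ₁ sin δ cos θ = (-0.7491)(0.4252) + (0.6625)(0.9051)(-0.9854) = -0.9094, so φ₂ = -65.42°.
Δλ = atan2(sin θ sin δ cos φ₁, cos δ − sin φ₁ sin φ₂) = atan2(0.1021, -0.2560) = 158.262°.
λ₂ = 12.880° + 158.262° = 171.14°.

-65.42°, 171.14°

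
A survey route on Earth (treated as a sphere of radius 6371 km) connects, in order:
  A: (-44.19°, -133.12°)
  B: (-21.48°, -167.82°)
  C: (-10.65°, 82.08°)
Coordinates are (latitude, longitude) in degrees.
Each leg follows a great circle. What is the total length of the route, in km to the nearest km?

15654 km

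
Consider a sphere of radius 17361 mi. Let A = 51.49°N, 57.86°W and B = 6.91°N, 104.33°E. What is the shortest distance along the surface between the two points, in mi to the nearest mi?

36248 mi

In radians: φ₁ = 0.8987, φ₂ = 0.1206, Δλ = 162.190° = 2.8307 rad.
cos c = sin φ₁ sin φ₂ + cos φ₁ cos φ₂ cos Δλ = (0.7825)(0.1203) + (0.6227)(0.9927)(-0.9521) = -0.49436,
so c = arccos(-0.49436) = 2.08790 rad.
Distance = R·c = 17361 × 2.0879 ≈ 36248 mi.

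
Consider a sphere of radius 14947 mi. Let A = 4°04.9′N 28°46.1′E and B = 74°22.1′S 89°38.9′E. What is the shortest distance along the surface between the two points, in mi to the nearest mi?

22548 mi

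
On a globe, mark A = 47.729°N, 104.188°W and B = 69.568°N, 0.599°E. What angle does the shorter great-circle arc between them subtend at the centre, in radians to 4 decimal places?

0.8847 rad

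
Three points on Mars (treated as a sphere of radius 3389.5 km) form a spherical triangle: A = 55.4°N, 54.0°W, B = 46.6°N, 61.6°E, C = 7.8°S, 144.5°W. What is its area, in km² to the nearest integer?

Side lengths (central angles): a = 2.3602, b = 1.6877, c = 1.1269 rad; semiperimeter s = 2.5874.
By l'Huilier's theorem, tan(E/4) = √[tan(s/2) tan((s−a)/2) tan((s−b)/2) tan((s−c)/2)], giving spherical excess E = 1.5783 rad.
Area = E·R² = 1.5783 × (3389.5)² ≈ 18133066 km².

18133066 km²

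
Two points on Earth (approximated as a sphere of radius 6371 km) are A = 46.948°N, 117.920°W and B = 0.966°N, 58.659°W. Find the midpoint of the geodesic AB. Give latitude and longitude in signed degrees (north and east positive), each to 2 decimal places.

26.94°, -82.17°

Central angle δ = 1.2012 rad. Interpolating on the sphere with fraction f = 0.5:
P = [sin((1−f)δ)·A + sin(fδ)·B] / sin δ = 0.6061·A + 0.6061·B in Cartesian coordinates,
giving P = (0.1215, -0.8831, 0.4531), i.e. latitude 26.94°, longitude -82.17°.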